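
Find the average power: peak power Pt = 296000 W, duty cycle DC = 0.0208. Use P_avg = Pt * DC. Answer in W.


P_avg = 296000 * 0.0208 = 6156.8 W

6156.8 W


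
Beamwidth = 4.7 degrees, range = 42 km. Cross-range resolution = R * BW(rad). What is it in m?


BW_rad = 0.082030475
CR = 42000 * 0.082030475 = 3445.3 m

3445.3 m


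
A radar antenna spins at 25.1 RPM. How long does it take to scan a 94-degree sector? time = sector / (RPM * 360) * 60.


t = 94 / (25.1 * 360) * 60 = 0.62 s

0.62 s


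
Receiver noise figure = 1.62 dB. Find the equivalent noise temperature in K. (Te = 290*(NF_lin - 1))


NF_lin = 10^(1.62/10) = 1.452112
Te = 290 * (1.452112 - 1) = 131.1 K

131.1 K


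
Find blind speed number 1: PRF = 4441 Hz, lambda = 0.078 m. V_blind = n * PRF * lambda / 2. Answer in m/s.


V_blind = 1 * 4441 * 0.078 / 2 = 173.2 m/s

173.2 m/s


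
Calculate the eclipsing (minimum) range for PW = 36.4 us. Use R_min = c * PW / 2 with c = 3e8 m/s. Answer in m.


R_min = 3e8 * 36.4e-6 / 2 = 5460.0 m

5460.0 m


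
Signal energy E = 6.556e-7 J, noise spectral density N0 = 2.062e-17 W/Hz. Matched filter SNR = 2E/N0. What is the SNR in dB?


SNR_lin = 2 * 6.556e-7 / 2.062e-17 = 6.359e10
SNR_dB = 10*log10(6.359e10) = 108.0 dB

108.0 dB


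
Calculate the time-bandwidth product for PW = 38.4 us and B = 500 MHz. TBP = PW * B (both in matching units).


TBP = 38.4 * 500 = 19200.0

19200.0


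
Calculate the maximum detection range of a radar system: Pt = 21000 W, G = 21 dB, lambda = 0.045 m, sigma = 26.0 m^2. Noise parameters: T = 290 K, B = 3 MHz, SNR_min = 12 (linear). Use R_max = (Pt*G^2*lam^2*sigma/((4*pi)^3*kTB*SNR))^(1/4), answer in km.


G_lin = 10^(21/10) = 125.892541
R^4 = 21000 * 125.892541^2 * 0.045^2 * 26.0 / ((4*pi)^3 * 1.38e-23 * 290 * 3000000.0 * 12)
R^4 = 6.12927e16 m^4
R_max = (6.12927e16)^(1/4) = 15734.5 m = 15.7 km

15.7 km


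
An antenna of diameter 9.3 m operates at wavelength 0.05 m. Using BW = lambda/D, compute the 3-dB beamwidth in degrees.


BW_rad = 0.05 / 9.3 = 0.005376
BW_deg = 0.31 degrees

0.31 degrees


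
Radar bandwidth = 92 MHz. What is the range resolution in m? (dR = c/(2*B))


dR = 3e8 / (2 * 92000000.0) = 1.63 m

1.63 m


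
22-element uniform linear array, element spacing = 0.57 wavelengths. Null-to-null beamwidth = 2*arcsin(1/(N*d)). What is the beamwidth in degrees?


1/(N*d) = 1/(22*0.57) = 0.079745
BW = 2*arcsin(0.079745) = 9.1 degrees

9.1 degrees


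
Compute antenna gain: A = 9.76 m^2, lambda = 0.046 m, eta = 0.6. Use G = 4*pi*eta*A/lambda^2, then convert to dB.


G_linear = 4*pi*0.6*9.76/0.046^2 = 34777.25
G_dB = 10*log10(34777.25) = 45.4 dB

45.4 dB


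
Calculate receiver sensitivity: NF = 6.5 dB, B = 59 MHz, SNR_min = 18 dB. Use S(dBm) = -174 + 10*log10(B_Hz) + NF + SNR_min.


10*log10(59000000.0) = 77.71
S = -174 + 77.71 + 6.5 + 18 = -71.8 dBm

-71.8 dBm


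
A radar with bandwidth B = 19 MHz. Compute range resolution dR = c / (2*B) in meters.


dR = 3e8 / (2 * 19000000.0) = 7.89 m

7.89 m


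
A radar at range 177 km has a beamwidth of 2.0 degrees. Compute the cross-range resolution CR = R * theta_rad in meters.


BW_rad = 0.034906585
CR = 177000 * 0.034906585 = 6178.5 m

6178.5 m


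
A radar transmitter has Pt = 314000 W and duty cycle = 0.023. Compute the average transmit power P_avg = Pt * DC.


P_avg = 314000 * 0.023 = 7222.0 W

7222.0 W


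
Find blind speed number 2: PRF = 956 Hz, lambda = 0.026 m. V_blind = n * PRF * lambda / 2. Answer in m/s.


V_blind = 2 * 956 * 0.026 / 2 = 24.9 m/s

24.9 m/s


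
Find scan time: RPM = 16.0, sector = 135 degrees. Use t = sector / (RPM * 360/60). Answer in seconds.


t = 135 / (16.0 * 360) * 60 = 1.41 s

1.41 s


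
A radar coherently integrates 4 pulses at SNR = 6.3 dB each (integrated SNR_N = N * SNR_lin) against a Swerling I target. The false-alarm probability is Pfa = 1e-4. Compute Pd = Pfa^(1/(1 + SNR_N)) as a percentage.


SNR_lin = 10^(6.3/10) = 4.2658
SNR_N = 4 * 4.2658 = 17.0632
1/(1 + SNR_N) = 1/18.0632 = 0.0553612
Pd = (1e-4)^0.0553612 = 0.60056
Pd = 60.1%

60.1%


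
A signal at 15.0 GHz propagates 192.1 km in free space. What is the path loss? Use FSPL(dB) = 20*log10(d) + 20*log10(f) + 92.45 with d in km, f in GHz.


20*log10(192.1) = 45.67
20*log10(15.0) = 23.52
FSPL = 161.6 dB

161.6 dB


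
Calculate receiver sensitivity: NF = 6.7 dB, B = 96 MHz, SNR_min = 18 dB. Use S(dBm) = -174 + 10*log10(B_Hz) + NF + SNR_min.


10*log10(96000000.0) = 79.82
S = -174 + 79.82 + 6.7 + 18 = -69.5 dBm

-69.5 dBm


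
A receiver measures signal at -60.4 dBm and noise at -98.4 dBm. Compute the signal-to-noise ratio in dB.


SNR = -60.4 - (-98.4) = 38.0 dB

38.0 dB


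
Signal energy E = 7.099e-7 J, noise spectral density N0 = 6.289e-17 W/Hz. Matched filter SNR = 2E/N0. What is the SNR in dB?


SNR_lin = 2 * 7.099e-7 / 6.289e-17 = 2.258e10
SNR_dB = 10*log10(2.258e10) = 103.5 dB

103.5 dB


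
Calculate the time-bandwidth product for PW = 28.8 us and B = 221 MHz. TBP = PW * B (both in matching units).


TBP = 28.8 * 221 = 6364.8

6364.8


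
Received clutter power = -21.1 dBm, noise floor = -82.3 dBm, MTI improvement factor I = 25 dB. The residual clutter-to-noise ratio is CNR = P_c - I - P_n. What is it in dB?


CNR = -21.1 - 25 - (-82.3) = 36.2 dB

36.2 dB


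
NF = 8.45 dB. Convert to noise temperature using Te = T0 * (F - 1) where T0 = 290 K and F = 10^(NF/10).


NF_lin = 10^(8.45/10) = 6.99842
Te = 290 * (6.99842 - 1) = 1739.5 K

1739.5 K


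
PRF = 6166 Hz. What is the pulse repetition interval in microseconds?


PRI = 1/6166 = 0.0001621797 s = 162.2 us

162.2 us


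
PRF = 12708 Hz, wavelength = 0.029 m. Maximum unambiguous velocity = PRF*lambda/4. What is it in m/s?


V_ua = 12708 * 0.029 / 4 = 92.1 m/s

92.1 m/s


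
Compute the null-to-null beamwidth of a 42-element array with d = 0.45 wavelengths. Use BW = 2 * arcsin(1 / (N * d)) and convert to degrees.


1/(N*d) = 1/(42*0.45) = 0.05291
BW = 2*arcsin(0.05291) = 6.1 degrees

6.1 degrees


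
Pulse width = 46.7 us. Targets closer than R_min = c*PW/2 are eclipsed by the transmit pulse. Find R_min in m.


R_min = 3e8 * 46.7e-6 / 2 = 7005.0 m

7005.0 m


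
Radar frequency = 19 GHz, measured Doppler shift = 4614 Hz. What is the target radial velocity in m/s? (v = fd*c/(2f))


v = 4614 * 3e8 / (2 * 19000000000.0) = 36.4 m/s

36.4 m/s


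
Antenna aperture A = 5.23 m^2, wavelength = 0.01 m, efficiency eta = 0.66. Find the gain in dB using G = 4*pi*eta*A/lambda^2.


G_linear = 4*pi*0.66*5.23/0.01^2 = 433765.98
G_dB = 10*log10(433765.98) = 56.4 dB

56.4 dB


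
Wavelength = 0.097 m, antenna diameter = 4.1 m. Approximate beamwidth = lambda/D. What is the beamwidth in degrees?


BW_rad = 0.097 / 4.1 = 0.023659
BW_deg = 1.36 degrees

1.36 degrees


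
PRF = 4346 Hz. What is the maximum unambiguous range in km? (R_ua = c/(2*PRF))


R_ua = 3e8 / (2 * 4346) = 34514.5 m = 34.5 km

34.5 km


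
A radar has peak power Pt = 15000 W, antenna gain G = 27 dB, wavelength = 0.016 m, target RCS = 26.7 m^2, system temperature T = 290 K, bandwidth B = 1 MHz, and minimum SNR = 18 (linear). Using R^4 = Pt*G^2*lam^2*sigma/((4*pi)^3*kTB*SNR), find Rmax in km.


G_lin = 10^(27/10) = 501.187234
R^4 = 15000 * 501.187234^2 * 0.016^2 * 26.7 / ((4*pi)^3 * 1.38e-23 * 290 * 1000000.0 * 18)
R^4 = 1.80162e17 m^4
R_max = (1.80162e17)^(1/4) = 20602.3 m = 20.6 km

20.6 km


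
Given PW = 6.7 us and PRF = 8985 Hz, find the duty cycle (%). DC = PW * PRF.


DC = 6.7e-6 * 8985 * 100 = 6.02%

6.02%


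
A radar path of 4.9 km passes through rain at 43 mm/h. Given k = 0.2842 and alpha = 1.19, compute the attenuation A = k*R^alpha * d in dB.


gamma = 0.2842 * 43^1.19 = 24.971897 dB/km
A = 24.971897 * 4.9 = 122.36 dB

122.36 dB


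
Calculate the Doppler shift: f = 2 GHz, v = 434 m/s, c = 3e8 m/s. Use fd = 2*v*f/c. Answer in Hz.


fd = 2 * 434 * 2000000000.0 / 3e8 = 5786.7 Hz

5786.7 Hz


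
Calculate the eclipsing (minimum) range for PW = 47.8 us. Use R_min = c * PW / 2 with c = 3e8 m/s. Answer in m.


R_min = 3e8 * 47.8e-6 / 2 = 7170.0 m

7170.0 m


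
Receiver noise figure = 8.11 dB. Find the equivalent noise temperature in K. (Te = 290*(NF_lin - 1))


NF_lin = 10^(8.11/10) = 6.471426
Te = 290 * (6.471426 - 1) = 1586.7 K

1586.7 K


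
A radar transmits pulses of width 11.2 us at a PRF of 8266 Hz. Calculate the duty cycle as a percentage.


DC = 11.2e-6 * 8266 * 100 = 9.26%

9.26%


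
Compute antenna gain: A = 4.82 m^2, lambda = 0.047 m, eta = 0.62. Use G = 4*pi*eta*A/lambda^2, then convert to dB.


G_linear = 4*pi*0.62*4.82/0.047^2 = 17000.15
G_dB = 10*log10(17000.15) = 42.3 dB

42.3 dB


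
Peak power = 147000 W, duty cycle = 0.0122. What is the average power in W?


P_avg = 147000 * 0.0122 = 1793.4 W

1793.4 W


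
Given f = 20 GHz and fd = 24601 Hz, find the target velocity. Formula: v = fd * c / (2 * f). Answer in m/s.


v = 24601 * 3e8 / (2 * 20000000000.0) = 184.5 m/s

184.5 m/s


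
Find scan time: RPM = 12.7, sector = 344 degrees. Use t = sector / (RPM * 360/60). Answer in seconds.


t = 344 / (12.7 * 360) * 60 = 4.51 s

4.51 s


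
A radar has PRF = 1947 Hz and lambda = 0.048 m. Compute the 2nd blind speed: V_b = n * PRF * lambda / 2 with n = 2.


V_blind = 2 * 1947 * 0.048 / 2 = 93.5 m/s

93.5 m/s


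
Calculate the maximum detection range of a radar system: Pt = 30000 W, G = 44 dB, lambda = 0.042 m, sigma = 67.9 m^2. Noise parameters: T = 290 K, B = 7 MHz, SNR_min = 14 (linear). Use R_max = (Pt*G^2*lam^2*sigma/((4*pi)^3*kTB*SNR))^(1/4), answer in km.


G_lin = 10^(44/10) = 25118.864315
R^4 = 30000 * 25118.864315^2 * 0.042^2 * 67.9 / ((4*pi)^3 * 1.38e-23 * 290 * 7000000.0 * 14)
R^4 = 2.91311e21 m^4
R_max = (2.91311e21)^(1/4) = 232321.4 m = 232.3 km

232.3 km


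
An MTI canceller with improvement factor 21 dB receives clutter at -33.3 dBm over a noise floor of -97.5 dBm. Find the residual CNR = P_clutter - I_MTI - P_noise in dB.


CNR = -33.3 - 21 - (-97.5) = 43.2 dB

43.2 dB


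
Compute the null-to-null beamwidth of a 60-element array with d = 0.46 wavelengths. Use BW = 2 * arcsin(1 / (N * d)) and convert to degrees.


1/(N*d) = 1/(60*0.46) = 0.036232
BW = 2*arcsin(0.036232) = 4.2 degrees

4.2 degrees


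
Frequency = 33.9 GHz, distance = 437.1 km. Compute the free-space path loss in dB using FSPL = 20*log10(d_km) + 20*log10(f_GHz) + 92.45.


20*log10(437.1) = 52.81
20*log10(33.9) = 30.6
FSPL = 175.9 dB

175.9 dB


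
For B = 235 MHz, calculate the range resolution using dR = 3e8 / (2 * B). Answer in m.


dR = 3e8 / (2 * 235000000.0) = 0.64 m

0.64 m


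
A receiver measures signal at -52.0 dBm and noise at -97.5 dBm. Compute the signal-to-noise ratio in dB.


SNR = -52.0 - (-97.5) = 45.5 dB

45.5 dB


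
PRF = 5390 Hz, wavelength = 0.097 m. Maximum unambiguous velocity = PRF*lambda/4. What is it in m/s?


V_ua = 5390 * 0.097 / 4 = 130.7 m/s

130.7 m/s


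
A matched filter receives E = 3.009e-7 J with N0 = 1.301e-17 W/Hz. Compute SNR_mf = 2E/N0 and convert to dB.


SNR_lin = 2 * 3.009e-7 / 1.301e-17 = 4.626e10
SNR_dB = 10*log10(4.626e10) = 106.7 dB

106.7 dB


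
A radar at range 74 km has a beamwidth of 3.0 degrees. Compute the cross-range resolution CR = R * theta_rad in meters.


BW_rad = 0.052359878
CR = 74000 * 0.052359878 = 3874.6 m

3874.6 m


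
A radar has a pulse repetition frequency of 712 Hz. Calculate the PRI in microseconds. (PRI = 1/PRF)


PRI = 1/712 = 0.0014044944 s = 1404.5 us

1404.5 us


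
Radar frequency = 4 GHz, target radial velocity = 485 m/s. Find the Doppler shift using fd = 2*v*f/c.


fd = 2 * 485 * 4000000000.0 / 3e8 = 12933.3 Hz

12933.3 Hz


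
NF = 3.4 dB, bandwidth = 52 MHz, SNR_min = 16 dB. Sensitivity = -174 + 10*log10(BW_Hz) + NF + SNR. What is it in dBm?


10*log10(52000000.0) = 77.16
S = -174 + 77.16 + 3.4 + 16 = -77.4 dBm

-77.4 dBm


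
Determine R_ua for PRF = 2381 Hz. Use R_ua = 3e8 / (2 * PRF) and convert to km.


R_ua = 3e8 / (2 * 2381) = 62998.7 m = 63.0 km

63.0 km


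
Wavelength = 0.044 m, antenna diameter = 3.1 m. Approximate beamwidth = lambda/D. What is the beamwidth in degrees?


BW_rad = 0.044 / 3.1 = 0.014194
BW_deg = 0.81 degrees

0.81 degrees


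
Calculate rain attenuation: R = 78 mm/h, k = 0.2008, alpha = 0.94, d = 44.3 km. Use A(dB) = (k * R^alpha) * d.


gamma = 0.2008 * 78^0.94 = 12.059593 dB/km
A = 12.059593 * 44.3 = 534.24 dB

534.24 dB


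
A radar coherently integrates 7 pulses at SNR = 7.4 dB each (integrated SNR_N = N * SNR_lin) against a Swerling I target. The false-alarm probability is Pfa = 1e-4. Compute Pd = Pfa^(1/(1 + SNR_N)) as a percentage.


SNR_lin = 10^(7.4/10) = 5.49541
SNR_N = 7 * 5.49541 = 38.46787
1/(1 + SNR_N) = 1/39.46787 = 0.0253371
Pd = (1e-4)^0.0253371 = 0.79187
Pd = 79.2%

79.2%


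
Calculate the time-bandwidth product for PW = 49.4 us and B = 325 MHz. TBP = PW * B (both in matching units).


TBP = 49.4 * 325 = 16055.0

16055.0


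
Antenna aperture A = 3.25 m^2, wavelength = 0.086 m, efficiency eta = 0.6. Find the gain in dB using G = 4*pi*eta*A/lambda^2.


G_linear = 4*pi*0.6*3.25/0.086^2 = 3313.2
G_dB = 10*log10(3313.2) = 35.2 dB

35.2 dB


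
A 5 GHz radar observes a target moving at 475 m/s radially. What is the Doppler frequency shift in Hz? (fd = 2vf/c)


fd = 2 * 475 * 5000000000.0 / 3e8 = 15833.3 Hz

15833.3 Hz


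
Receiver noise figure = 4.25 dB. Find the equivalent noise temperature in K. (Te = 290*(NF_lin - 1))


NF_lin = 10^(4.25/10) = 2.660725
Te = 290 * (2.660725 - 1) = 481.6 K

481.6 K


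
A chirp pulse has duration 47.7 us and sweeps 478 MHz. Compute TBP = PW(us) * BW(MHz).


TBP = 47.7 * 478 = 22800.6

22800.6


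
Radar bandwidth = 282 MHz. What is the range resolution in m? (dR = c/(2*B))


dR = 3e8 / (2 * 282000000.0) = 0.53 m

0.53 m


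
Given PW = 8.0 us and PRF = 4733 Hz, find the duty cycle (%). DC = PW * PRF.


DC = 8.0e-6 * 4733 * 100 = 3.79%

3.79%


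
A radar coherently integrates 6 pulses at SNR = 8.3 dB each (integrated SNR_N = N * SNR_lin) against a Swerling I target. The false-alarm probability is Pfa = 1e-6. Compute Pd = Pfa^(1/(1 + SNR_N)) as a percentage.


SNR_lin = 10^(8.3/10) = 6.76083
SNR_N = 6 * 6.76083 = 40.56498
1/(1 + SNR_N) = 1/41.56498 = 0.0240587
Pd = (1e-6)^0.0240587 = 0.71721
Pd = 71.7%

71.7%


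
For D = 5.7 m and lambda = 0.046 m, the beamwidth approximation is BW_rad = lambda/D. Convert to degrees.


BW_rad = 0.046 / 5.7 = 0.00807
BW_deg = 0.46 degrees

0.46 degrees


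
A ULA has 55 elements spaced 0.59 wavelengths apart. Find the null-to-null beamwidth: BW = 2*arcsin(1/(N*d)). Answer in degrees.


1/(N*d) = 1/(55*0.59) = 0.030817
BW = 2*arcsin(0.030817) = 3.5 degrees

3.5 degrees


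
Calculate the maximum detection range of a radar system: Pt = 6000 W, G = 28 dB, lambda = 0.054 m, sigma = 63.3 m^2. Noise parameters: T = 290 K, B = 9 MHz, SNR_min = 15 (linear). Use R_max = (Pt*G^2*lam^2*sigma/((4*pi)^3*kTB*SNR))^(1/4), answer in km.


G_lin = 10^(28/10) = 630.957344
R^4 = 6000 * 630.957344^2 * 0.054^2 * 63.3 / ((4*pi)^3 * 1.38e-23 * 290 * 9000000.0 * 15)
R^4 = 4.11246e17 m^4
R_max = (4.11246e17)^(1/4) = 25323.6 m = 25.3 km

25.3 km


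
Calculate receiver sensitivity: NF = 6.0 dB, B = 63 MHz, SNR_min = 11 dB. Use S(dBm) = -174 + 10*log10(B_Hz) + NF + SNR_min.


10*log10(63000000.0) = 77.99
S = -174 + 77.99 + 6.0 + 11 = -79.0 dBm

-79.0 dBm


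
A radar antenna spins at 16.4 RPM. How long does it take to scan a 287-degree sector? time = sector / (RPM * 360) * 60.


t = 287 / (16.4 * 360) * 60 = 2.92 s

2.92 s


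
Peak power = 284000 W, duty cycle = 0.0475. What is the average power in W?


P_avg = 284000 * 0.0475 = 13490.0 W

13490.0 W


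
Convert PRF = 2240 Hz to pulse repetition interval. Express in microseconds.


PRI = 1/2240 = 0.0004464286 s = 446.4 us

446.4 us


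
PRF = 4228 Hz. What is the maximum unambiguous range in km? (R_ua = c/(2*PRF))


R_ua = 3e8 / (2 * 4228) = 35477.8 m = 35.5 km

35.5 km


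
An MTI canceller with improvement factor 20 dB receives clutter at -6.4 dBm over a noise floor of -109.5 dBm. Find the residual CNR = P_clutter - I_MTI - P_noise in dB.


CNR = -6.4 - 20 - (-109.5) = 83.1 dB

83.1 dB


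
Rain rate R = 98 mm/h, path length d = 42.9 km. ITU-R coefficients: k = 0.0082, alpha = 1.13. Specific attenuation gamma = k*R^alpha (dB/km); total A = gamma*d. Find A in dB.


gamma = 0.0082 * 98^1.13 = 1.458476 dB/km
A = 1.458476 * 42.9 = 62.57 dB

62.57 dB


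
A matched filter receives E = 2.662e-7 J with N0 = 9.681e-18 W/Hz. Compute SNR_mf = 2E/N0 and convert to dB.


SNR_lin = 2 * 2.662e-7 / 9.681e-18 = 5.499e10
SNR_dB = 10*log10(5.499e10) = 107.4 dB

107.4 dB


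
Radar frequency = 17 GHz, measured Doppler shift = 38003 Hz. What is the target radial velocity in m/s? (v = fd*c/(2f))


v = 38003 * 3e8 / (2 * 17000000000.0) = 335.3 m/s

335.3 m/s


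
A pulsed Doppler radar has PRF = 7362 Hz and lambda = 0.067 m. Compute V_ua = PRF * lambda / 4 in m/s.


V_ua = 7362 * 0.067 / 4 = 123.3 m/s

123.3 m/s


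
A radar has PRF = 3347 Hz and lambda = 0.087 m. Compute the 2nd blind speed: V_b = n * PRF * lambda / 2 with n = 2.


V_blind = 2 * 3347 * 0.087 / 2 = 291.2 m/s

291.2 m/s


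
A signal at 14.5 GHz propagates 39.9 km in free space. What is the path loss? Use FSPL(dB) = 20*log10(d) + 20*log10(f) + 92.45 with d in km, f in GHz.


20*log10(39.9) = 32.02
20*log10(14.5) = 23.23
FSPL = 147.7 dB

147.7 dB


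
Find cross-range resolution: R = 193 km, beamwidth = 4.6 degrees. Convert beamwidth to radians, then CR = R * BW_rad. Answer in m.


BW_rad = 0.080285146
CR = 193000 * 0.080285146 = 15495.0 m

15495.0 m


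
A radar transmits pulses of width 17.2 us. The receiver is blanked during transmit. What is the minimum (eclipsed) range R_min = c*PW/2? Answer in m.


R_min = 3e8 * 17.2e-6 / 2 = 2580.0 m

2580.0 m


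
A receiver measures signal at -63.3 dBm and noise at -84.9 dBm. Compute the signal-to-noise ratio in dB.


SNR = -63.3 - (-84.9) = 21.6 dB

21.6 dB


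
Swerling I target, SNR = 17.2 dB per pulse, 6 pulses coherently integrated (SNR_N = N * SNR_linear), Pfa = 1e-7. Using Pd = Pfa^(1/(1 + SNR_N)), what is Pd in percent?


SNR_lin = 10^(17.2/10) = 52.48075
SNR_N = 6 * 52.48075 = 314.8845
1/(1 + SNR_N) = 1/315.8845 = 0.0031657
Pd = (1e-7)^0.0031657 = 0.95025
Pd = 95.0%

95.0%


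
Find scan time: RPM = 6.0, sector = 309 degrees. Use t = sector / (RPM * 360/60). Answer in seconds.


t = 309 / (6.0 * 360) * 60 = 8.58 s

8.58 s


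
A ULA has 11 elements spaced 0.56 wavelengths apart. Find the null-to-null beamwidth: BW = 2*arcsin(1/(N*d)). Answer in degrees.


1/(N*d) = 1/(11*0.56) = 0.162338
BW = 2*arcsin(0.162338) = 18.7 degrees

18.7 degrees


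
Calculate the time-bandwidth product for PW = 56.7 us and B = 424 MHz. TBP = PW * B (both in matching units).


TBP = 56.7 * 424 = 24040.8

24040.8


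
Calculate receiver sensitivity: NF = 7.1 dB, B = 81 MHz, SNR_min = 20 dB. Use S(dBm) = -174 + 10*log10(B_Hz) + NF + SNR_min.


10*log10(81000000.0) = 79.08
S = -174 + 79.08 + 7.1 + 20 = -67.8 dBm

-67.8 dBm


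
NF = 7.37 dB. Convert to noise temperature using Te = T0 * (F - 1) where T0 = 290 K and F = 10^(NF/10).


NF_lin = 10^(7.37/10) = 5.457579
Te = 290 * (5.457579 - 1) = 1292.7 K

1292.7 K


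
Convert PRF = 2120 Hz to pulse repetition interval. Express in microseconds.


PRI = 1/2120 = 0.0004716981 s = 471.7 us

471.7 us


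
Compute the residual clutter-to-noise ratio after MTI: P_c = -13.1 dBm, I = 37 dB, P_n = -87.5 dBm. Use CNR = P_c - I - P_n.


CNR = -13.1 - 37 - (-87.5) = 37.4 dB

37.4 dB


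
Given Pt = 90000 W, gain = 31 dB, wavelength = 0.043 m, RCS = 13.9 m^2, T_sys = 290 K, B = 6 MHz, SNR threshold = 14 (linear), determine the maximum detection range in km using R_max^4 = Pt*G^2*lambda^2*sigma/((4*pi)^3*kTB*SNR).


G_lin = 10^(31/10) = 1258.925412
R^4 = 90000 * 1258.925412^2 * 0.043^2 * 13.9 / ((4*pi)^3 * 1.38e-23 * 290 * 6000000.0 * 14)
R^4 = 5.49551e18 m^4
R_max = (5.49551e18)^(1/4) = 48417.5 m = 48.4 km

48.4 km


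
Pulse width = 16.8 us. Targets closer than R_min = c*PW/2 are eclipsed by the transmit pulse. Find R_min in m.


R_min = 3e8 * 16.8e-6 / 2 = 2520.0 m

2520.0 m


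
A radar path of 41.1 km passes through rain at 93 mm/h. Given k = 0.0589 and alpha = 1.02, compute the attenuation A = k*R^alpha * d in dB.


gamma = 0.0589 * 93^1.02 = 5.997467 dB/km
A = 5.997467 * 41.1 = 246.5 dB

246.5 dB


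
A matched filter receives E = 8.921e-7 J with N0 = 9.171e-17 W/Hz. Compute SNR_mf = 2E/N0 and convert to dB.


SNR_lin = 2 * 8.921e-7 / 9.171e-17 = 1.945e10
SNR_dB = 10*log10(1.945e10) = 102.9 dB

102.9 dB


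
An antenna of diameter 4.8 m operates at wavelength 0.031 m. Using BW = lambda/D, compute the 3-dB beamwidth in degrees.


BW_rad = 0.031 / 4.8 = 0.006458
BW_deg = 0.37 degrees

0.37 degrees


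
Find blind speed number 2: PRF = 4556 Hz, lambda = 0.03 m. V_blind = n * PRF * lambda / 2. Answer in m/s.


V_blind = 2 * 4556 * 0.03 / 2 = 136.7 m/s

136.7 m/s


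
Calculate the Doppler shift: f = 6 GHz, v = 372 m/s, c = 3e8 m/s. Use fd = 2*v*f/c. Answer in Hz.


fd = 2 * 372 * 6000000000.0 / 3e8 = 14880.0 Hz

14880.0 Hz


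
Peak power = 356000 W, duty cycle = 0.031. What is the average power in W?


P_avg = 356000 * 0.031 = 11036.0 W

11036.0 W


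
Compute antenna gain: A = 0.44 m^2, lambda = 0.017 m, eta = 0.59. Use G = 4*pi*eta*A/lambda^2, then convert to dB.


G_linear = 4*pi*0.59*0.44/0.017^2 = 11287.99
G_dB = 10*log10(11287.99) = 40.5 dB

40.5 dB


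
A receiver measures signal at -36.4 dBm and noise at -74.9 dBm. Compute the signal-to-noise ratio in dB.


SNR = -36.4 - (-74.9) = 38.5 dB

38.5 dB


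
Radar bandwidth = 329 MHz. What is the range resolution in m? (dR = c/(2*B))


dR = 3e8 / (2 * 329000000.0) = 0.46 m

0.46 m


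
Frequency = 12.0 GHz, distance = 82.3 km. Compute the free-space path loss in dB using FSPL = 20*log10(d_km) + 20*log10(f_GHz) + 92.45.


20*log10(82.3) = 38.31
20*log10(12.0) = 21.58
FSPL = 152.3 dB

152.3 dB


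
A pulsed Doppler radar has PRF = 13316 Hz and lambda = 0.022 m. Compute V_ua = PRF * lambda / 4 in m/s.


V_ua = 13316 * 0.022 / 4 = 73.2 m/s

73.2 m/s


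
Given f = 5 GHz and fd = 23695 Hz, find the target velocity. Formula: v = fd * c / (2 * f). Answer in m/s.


v = 23695 * 3e8 / (2 * 5000000000.0) = 710.9 m/s

710.9 m/s


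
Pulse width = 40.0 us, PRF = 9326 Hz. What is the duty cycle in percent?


DC = 40.0e-6 * 9326 * 100 = 37.3%

37.3%


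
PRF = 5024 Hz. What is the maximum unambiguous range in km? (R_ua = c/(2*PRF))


R_ua = 3e8 / (2 * 5024) = 29856.7 m = 29.9 km

29.9 km


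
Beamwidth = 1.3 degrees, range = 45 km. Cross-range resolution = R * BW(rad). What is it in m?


BW_rad = 0.02268928
CR = 45000 * 0.02268928 = 1021.0 m

1021.0 m


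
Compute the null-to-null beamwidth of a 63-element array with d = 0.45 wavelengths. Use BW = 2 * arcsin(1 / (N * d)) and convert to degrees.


1/(N*d) = 1/(63*0.45) = 0.035273
BW = 2*arcsin(0.035273) = 4.0 degrees

4.0 degrees


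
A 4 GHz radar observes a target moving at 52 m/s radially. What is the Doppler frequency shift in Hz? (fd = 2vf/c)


fd = 2 * 52 * 4000000000.0 / 3e8 = 1386.7 Hz

1386.7 Hz


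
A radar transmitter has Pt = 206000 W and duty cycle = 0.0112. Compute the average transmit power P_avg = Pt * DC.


P_avg = 206000 * 0.0112 = 2307.2 W

2307.2 W


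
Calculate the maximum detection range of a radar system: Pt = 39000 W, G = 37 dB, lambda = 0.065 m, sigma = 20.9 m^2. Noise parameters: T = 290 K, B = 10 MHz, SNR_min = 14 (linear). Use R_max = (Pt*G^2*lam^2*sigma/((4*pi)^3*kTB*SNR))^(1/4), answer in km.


G_lin = 10^(37/10) = 5011.872336
R^4 = 39000 * 5011.872336^2 * 0.065^2 * 20.9 / ((4*pi)^3 * 1.38e-23 * 290 * 10000000.0 * 14)
R^4 = 7.78042e19 m^4
R_max = (7.78042e19)^(1/4) = 93918.4 m = 93.9 km

93.9 km


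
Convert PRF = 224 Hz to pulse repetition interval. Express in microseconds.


PRI = 1/224 = 0.0044642857 s = 4464.3 us

4464.3 us


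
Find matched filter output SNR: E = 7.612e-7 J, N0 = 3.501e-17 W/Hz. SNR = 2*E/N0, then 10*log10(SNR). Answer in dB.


SNR_lin = 2 * 7.612e-7 / 3.501e-17 = 4.348e10
SNR_dB = 10*log10(4.348e10) = 106.4 dB

106.4 dB


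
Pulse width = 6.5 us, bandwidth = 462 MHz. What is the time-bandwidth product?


TBP = 6.5 * 462 = 3003.0

3003.0


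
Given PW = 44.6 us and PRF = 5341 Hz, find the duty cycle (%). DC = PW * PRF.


DC = 44.6e-6 * 5341 * 100 = 23.82%

23.82%


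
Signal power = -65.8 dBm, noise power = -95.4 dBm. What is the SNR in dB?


SNR = -65.8 - (-95.4) = 29.6 dB

29.6 dB


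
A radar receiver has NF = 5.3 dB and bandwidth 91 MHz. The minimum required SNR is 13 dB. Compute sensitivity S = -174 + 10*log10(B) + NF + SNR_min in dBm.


10*log10(91000000.0) = 79.59
S = -174 + 79.59 + 5.3 + 13 = -76.1 dBm

-76.1 dBm


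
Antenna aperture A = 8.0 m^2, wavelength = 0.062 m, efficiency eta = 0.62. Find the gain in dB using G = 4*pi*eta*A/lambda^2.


G_linear = 4*pi*0.62*8.0/0.062^2 = 16214.67
G_dB = 10*log10(16214.67) = 42.1 dB

42.1 dB


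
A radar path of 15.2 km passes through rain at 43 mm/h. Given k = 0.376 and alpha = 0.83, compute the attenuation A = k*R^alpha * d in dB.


gamma = 0.376 * 43^0.83 = 8.530346 dB/km
A = 8.530346 * 15.2 = 129.66 dB

129.66 dB


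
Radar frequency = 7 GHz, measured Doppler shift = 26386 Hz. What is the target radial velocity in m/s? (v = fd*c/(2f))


v = 26386 * 3e8 / (2 * 7000000000.0) = 565.4 m/s

565.4 m/s


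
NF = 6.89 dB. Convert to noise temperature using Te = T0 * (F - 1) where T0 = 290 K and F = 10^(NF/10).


NF_lin = 10^(6.89/10) = 4.886524
Te = 290 * (4.886524 - 1) = 1127.1 K

1127.1 K


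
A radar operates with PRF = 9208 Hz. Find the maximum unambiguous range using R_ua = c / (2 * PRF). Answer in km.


R_ua = 3e8 / (2 * 9208) = 16290.2 m = 16.3 km

16.3 km


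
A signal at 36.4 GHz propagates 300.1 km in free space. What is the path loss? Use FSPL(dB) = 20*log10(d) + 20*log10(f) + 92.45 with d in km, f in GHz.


20*log10(300.1) = 49.55
20*log10(36.4) = 31.22
FSPL = 173.2 dB

173.2 dB


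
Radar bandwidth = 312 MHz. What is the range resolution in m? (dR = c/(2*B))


dR = 3e8 / (2 * 312000000.0) = 0.48 m

0.48 m


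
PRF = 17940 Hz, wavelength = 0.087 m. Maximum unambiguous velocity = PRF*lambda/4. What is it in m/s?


V_ua = 17940 * 0.087 / 4 = 390.2 m/s

390.2 m/s


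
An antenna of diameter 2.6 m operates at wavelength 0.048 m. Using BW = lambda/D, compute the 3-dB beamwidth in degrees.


BW_rad = 0.048 / 2.6 = 0.018462
BW_deg = 1.06 degrees

1.06 degrees


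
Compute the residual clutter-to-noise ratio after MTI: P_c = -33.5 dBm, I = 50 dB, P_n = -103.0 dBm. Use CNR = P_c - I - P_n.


CNR = -33.5 - 50 - (-103.0) = 19.5 dB

19.5 dB


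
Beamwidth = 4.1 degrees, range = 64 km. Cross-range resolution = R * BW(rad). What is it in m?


BW_rad = 0.071558499
CR = 64000 * 0.071558499 = 4579.7 m

4579.7 m


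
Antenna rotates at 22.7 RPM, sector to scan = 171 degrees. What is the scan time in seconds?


t = 171 / (22.7 * 360) * 60 = 1.26 s

1.26 s


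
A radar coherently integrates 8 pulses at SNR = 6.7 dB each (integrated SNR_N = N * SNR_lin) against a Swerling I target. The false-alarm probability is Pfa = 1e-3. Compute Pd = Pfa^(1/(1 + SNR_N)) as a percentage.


SNR_lin = 10^(6.7/10) = 4.67735
SNR_N = 8 * 4.67735 = 37.4188
1/(1 + SNR_N) = 1/38.4188 = 0.0260289
Pd = (1e-3)^0.0260289 = 0.83544
Pd = 83.5%

83.5%


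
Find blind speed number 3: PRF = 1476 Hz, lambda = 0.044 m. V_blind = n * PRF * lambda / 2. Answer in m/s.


V_blind = 3 * 1476 * 0.044 / 2 = 97.4 m/s

97.4 m/s


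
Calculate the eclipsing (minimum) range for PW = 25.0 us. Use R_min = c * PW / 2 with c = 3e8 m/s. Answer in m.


R_min = 3e8 * 25.0e-6 / 2 = 3750.0 m

3750.0 m


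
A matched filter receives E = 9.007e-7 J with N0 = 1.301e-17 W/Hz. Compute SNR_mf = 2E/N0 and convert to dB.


SNR_lin = 2 * 9.007e-7 / 1.301e-17 = 1.385e11
SNR_dB = 10*log10(1.385e11) = 111.4 dB

111.4 dB


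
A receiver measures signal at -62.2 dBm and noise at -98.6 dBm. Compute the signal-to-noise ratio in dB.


SNR = -62.2 - (-98.6) = 36.4 dB

36.4 dB


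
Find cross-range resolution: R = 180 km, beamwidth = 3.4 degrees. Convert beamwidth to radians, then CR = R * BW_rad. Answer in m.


BW_rad = 0.059341195
CR = 180000 * 0.059341195 = 10681.4 m

10681.4 m


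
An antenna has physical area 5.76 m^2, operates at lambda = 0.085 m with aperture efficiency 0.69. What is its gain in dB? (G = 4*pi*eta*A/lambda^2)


G_linear = 4*pi*0.69*5.76/0.085^2 = 6912.63
G_dB = 10*log10(6912.63) = 38.4 dB

38.4 dB


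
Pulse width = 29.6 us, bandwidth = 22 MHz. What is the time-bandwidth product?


TBP = 29.6 * 22 = 651.2

651.2


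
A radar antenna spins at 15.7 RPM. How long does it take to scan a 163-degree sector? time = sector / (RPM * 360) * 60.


t = 163 / (15.7 * 360) * 60 = 1.73 s

1.73 s


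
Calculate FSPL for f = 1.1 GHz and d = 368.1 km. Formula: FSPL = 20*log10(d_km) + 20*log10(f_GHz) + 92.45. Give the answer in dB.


20*log10(368.1) = 51.32
20*log10(1.1) = 0.83
FSPL = 144.6 dB

144.6 dB


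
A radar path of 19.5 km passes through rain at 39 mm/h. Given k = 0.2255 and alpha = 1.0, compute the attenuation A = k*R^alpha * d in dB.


gamma = 0.2255 * 39^1.0 = 8.7945 dB/km
A = 8.7945 * 19.5 = 171.49 dB

171.49 dB


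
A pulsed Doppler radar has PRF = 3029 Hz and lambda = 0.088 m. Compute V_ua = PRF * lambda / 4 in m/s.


V_ua = 3029 * 0.088 / 4 = 66.6 m/s

66.6 m/s


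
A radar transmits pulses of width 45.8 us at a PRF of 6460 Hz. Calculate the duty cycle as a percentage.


DC = 45.8e-6 * 6460 * 100 = 29.59%

29.59%


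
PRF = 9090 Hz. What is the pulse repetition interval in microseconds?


PRI = 1/9090 = 0.000110011 s = 110.0 us

110.0 us


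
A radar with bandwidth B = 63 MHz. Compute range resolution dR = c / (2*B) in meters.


dR = 3e8 / (2 * 63000000.0) = 2.38 m

2.38 m


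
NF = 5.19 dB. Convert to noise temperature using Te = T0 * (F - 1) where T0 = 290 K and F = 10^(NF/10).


NF_lin = 10^(5.19/10) = 3.303695
Te = 290 * (3.303695 - 1) = 668.1 K

668.1 K


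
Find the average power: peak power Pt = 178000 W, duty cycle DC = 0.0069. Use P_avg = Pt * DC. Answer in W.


P_avg = 178000 * 0.0069 = 1228.2 W

1228.2 W


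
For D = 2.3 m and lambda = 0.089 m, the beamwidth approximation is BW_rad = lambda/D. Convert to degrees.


BW_rad = 0.089 / 2.3 = 0.038696
BW_deg = 2.22 degrees

2.22 degrees


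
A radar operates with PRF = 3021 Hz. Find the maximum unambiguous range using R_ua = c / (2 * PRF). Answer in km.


R_ua = 3e8 / (2 * 3021) = 49652.4 m = 49.7 km

49.7 km


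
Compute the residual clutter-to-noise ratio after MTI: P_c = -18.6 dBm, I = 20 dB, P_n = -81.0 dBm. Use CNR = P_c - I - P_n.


CNR = -18.6 - 20 - (-81.0) = 42.4 dB

42.4 dB


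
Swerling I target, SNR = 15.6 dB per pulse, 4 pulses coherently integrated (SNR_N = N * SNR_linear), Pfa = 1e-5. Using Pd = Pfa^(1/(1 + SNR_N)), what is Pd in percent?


SNR_lin = 10^(15.6/10) = 36.30781
SNR_N = 4 * 36.30781 = 145.23124
1/(1 + SNR_N) = 1/146.23124 = 0.0068385
Pd = (1e-5)^0.0068385 = 0.92429
Pd = 92.4%

92.4%


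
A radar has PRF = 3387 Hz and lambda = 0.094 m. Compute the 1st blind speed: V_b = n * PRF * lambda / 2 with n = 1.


V_blind = 1 * 3387 * 0.094 / 2 = 159.2 m/s

159.2 m/s


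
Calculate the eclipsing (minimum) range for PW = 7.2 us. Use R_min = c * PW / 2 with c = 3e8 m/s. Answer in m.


R_min = 3e8 * 7.2e-6 / 2 = 1080.0 m

1080.0 m


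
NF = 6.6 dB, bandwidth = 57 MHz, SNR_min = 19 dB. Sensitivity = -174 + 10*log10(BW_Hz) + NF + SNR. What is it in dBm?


10*log10(57000000.0) = 77.56
S = -174 + 77.56 + 6.6 + 19 = -70.8 dBm

-70.8 dBm


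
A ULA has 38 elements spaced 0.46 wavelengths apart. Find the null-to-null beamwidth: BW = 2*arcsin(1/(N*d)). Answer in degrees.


1/(N*d) = 1/(38*0.46) = 0.057208
BW = 2*arcsin(0.057208) = 6.6 degrees

6.6 degrees


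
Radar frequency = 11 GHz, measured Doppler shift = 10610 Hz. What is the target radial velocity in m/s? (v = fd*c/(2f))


v = 10610 * 3e8 / (2 * 11000000000.0) = 144.7 m/s

144.7 m/s


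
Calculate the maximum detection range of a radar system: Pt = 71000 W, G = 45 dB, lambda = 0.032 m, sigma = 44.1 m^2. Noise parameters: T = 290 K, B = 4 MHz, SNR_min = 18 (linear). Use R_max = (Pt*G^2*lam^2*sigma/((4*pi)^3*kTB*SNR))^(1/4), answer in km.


G_lin = 10^(45/10) = 31622.776602
R^4 = 71000 * 31622.776602^2 * 0.032^2 * 44.1 / ((4*pi)^3 * 1.38e-23 * 290 * 4000000.0 * 18)
R^4 = 5.60735e21 m^4
R_max = (5.60735e21)^(1/4) = 273646.2 m = 273.6 km

273.6 km


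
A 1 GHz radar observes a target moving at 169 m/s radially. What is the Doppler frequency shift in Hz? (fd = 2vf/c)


fd = 2 * 169 * 1000000000.0 / 3e8 = 1126.7 Hz

1126.7 Hz


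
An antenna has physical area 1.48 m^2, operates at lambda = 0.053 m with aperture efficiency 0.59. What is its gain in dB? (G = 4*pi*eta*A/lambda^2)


G_linear = 4*pi*0.59*1.48/0.053^2 = 3906.36
G_dB = 10*log10(3906.36) = 35.9 dB

35.9 dB


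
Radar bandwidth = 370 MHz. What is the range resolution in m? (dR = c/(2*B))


dR = 3e8 / (2 * 370000000.0) = 0.41 m

0.41 m


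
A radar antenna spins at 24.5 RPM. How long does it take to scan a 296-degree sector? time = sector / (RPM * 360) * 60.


t = 296 / (24.5 * 360) * 60 = 2.01 s

2.01 s


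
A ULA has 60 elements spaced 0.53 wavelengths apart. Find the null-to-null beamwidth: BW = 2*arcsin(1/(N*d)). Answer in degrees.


1/(N*d) = 1/(60*0.53) = 0.031447
BW = 2*arcsin(0.031447) = 3.6 degrees

3.6 degrees


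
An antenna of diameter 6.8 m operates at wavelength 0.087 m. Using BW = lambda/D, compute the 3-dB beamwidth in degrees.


BW_rad = 0.087 / 6.8 = 0.012794
BW_deg = 0.73 degrees

0.73 degrees


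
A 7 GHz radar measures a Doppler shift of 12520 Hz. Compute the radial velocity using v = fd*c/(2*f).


v = 12520 * 3e8 / (2 * 7000000000.0) = 268.3 m/s

268.3 m/s


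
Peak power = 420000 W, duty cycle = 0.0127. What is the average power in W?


P_avg = 420000 * 0.0127 = 5334.0 W

5334.0 W


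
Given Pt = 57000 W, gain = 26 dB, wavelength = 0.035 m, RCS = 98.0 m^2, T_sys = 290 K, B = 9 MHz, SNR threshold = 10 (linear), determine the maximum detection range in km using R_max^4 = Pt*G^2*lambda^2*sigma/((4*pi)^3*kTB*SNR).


G_lin = 10^(26/10) = 398.107171
R^4 = 57000 * 398.107171^2 * 0.035^2 * 98.0 / ((4*pi)^3 * 1.38e-23 * 290 * 9000000.0 * 10)
R^4 = 1.51736e18 m^4
R_max = (1.51736e18)^(1/4) = 35097.2 m = 35.1 km

35.1 km


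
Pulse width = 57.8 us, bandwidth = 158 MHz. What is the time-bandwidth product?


TBP = 57.8 * 158 = 9132.4

9132.4


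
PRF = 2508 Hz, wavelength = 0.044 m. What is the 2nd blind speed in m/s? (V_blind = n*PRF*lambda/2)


V_blind = 2 * 2508 * 0.044 / 2 = 110.4 m/s

110.4 m/s


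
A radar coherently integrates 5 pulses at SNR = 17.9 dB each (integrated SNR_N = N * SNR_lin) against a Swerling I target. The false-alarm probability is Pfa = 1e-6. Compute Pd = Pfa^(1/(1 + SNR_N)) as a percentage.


SNR_lin = 10^(17.9/10) = 61.6595
SNR_N = 5 * 61.6595 = 308.2975
1/(1 + SNR_N) = 1/309.2975 = 0.0032331
Pd = (1e-6)^0.0032331 = 0.95632
Pd = 95.6%

95.6%


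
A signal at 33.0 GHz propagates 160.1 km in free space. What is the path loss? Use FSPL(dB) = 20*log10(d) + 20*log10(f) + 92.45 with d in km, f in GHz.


20*log10(160.1) = 44.09
20*log10(33.0) = 30.37
FSPL = 166.9 dB

166.9 dB


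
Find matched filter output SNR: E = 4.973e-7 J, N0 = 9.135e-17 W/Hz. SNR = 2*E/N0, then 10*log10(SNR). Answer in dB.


SNR_lin = 2 * 4.973e-7 / 9.135e-17 = 1.089e10
SNR_dB = 10*log10(1.089e10) = 100.4 dB

100.4 dB


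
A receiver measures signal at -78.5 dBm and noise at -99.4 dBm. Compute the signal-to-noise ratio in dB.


SNR = -78.5 - (-99.4) = 20.9 dB

20.9 dB


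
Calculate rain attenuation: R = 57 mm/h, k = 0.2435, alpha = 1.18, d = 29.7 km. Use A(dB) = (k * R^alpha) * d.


gamma = 0.2435 * 57^1.18 = 28.73633 dB/km
A = 28.73633 * 29.7 = 853.47 dB

853.47 dB


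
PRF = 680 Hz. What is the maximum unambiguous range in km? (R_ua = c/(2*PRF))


R_ua = 3e8 / (2 * 680) = 220588.2 m = 220.6 km

220.6 km


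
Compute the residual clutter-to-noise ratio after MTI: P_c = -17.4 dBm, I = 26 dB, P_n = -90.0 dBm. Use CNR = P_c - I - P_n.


CNR = -17.4 - 26 - (-90.0) = 46.6 dB

46.6 dB


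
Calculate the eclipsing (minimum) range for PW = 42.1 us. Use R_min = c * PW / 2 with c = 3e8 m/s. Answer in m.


R_min = 3e8 * 42.1e-6 / 2 = 6315.0 m

6315.0 m


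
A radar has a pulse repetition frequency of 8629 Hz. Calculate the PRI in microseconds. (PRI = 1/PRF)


PRI = 1/8629 = 0.0001158883 s = 115.9 us

115.9 us


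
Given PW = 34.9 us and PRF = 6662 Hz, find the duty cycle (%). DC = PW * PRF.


DC = 34.9e-6 * 6662 * 100 = 23.25%

23.25%


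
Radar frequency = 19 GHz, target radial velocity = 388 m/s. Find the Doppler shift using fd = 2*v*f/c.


fd = 2 * 388 * 19000000000.0 / 3e8 = 49146.7 Hz

49146.7 Hz


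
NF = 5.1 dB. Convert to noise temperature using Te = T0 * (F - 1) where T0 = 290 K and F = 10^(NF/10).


NF_lin = 10^(5.1/10) = 3.235937
Te = 290 * (3.235937 - 1) = 648.4 K

648.4 K


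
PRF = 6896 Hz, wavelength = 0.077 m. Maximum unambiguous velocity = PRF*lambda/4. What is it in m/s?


V_ua = 6896 * 0.077 / 4 = 132.7 m/s

132.7 m/s


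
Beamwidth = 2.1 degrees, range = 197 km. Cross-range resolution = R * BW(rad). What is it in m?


BW_rad = 0.036651914
CR = 197000 * 0.036651914 = 7220.4 m

7220.4 m


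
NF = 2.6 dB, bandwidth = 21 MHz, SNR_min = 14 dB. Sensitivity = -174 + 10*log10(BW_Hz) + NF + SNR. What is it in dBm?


10*log10(21000000.0) = 73.22
S = -174 + 73.22 + 2.6 + 14 = -84.2 dBm

-84.2 dBm


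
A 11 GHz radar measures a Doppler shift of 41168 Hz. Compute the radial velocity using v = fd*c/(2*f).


v = 41168 * 3e8 / (2 * 11000000000.0) = 561.4 m/s

561.4 m/s


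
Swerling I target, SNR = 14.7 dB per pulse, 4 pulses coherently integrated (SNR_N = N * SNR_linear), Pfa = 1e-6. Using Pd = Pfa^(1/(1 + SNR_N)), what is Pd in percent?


SNR_lin = 10^(14.7/10) = 29.51209
SNR_N = 4 * 29.51209 = 118.04836
1/(1 + SNR_N) = 1/119.04836 = 0.0083999
Pd = (1e-6)^0.0083999 = 0.89043
Pd = 89.0%

89.0%


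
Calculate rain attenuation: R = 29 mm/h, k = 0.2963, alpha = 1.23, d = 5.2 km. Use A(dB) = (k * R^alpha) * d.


gamma = 0.2963 * 29^1.23 = 18.641514 dB/km
A = 18.641514 * 5.2 = 96.94 dB

96.94 dB


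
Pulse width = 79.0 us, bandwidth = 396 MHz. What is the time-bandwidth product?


TBP = 79.0 * 396 = 31284.0

31284.0


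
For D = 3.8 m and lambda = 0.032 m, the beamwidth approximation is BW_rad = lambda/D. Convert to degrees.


BW_rad = 0.032 / 3.8 = 0.008421
BW_deg = 0.48 degrees

0.48 degrees


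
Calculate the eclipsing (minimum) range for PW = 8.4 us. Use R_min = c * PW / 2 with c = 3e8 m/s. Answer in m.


R_min = 3e8 * 8.4e-6 / 2 = 1260.0 m

1260.0 m


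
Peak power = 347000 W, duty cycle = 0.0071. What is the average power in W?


P_avg = 347000 * 0.0071 = 2463.7 W

2463.7 W
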